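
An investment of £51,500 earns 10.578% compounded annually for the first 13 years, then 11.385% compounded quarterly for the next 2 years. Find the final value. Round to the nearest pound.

After 13 years at 10.578%: 51,500 × 3.69567267524 ≈ 190,327.1428.
Then 2 years at 11.385%: 190,327.1428 × 1.25172143091 ≈ 238,236.5635.

£238,237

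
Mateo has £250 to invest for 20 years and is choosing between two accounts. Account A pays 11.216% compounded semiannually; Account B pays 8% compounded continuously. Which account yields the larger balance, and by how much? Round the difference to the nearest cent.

Account A, by £978.98

Account A growth factor: (1 + 0.05608)^40 ≈ 8.868960526; balance ≈ 2,217.2401.
Account B growth factor: e^(0.08·20) = e^1.6 ≈ 4.953032424; balance ≈ 1,238.2581.
Account A is larger by 978.9820.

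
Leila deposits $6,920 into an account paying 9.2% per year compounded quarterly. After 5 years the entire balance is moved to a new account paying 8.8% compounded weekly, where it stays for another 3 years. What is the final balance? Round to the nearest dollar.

After 5 years at 9.2%: 6,920 × 1.5758420107 ≈ 10,904.8267.
Then 3 years at 8.8%: 10,904.8267 × 1.3018376811 ≈ 14,196.3143.

$14,196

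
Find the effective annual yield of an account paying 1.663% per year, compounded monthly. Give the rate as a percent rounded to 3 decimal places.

1.676%

EAR = (1 + 1.663%/12)^12 − 1 = (1 + 0.00138583)^12 − 1.
(1 + 0.00138583)^12 ≈ 1.016757, so EAR ≈ 1.67573%.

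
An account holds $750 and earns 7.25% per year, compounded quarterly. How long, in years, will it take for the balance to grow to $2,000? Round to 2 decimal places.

13.65 years

We need (1 + 0.018125)^(4t) = 2.6667, so 4t = ln 2.6667 / ln 1.018125 ≈ 54.6037.
t ≈ 54.6037/4 = 13.6509 years.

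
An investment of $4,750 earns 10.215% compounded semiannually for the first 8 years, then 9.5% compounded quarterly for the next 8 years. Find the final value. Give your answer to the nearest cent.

$22,337.69

After 8 years at 10.215%: 4,750 × 2.2189080363 ≈ 10,539.8132.
Then 8 years at 9.5%: 10,539.8132 × 2.1193626314 ≈ 22,337.6862.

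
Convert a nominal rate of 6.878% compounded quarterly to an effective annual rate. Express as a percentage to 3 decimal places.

7.057%

One year is 4 periods at 0.017195 each: (1 + 0.017195)^4 ≈ 1.070574.
EAR = 1.070574 − 1 ≈ 7.05744%.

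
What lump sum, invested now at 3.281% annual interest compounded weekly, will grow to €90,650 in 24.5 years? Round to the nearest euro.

€40,586

Periodic rate = 3.281%/52 = 0.000630962; 1274 periods.
P = 90,650/(1 + 0.03281/52)^1274 ≈ 90,650/2.2335483495 ≈ 40,585.6448.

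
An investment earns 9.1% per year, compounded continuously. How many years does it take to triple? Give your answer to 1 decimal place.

12.1 years

e^(0.091t) = 3, so 0.091t = ln 3 ≈ 1.0986.
t ≈ 1.0986/0.091 ≈ 12.0727.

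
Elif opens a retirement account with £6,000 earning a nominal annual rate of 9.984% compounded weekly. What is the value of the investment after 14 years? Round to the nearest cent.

Growth factor = (1 + 0.00192)^728 ≈ 4.040707763.
A ≈ 6,000 × 4.040707763 ≈ 24,244.2466.

£24,244.25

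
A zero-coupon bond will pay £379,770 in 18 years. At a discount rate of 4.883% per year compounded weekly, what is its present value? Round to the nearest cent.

Periodic rate = 4.883%/52 = 0.000939038; 936 periods.
P = 379,770/(1 + 0.04883/52)^936 ≈ 379,770/2.40735245906 ≈ 157,754.2161.

£157,754.22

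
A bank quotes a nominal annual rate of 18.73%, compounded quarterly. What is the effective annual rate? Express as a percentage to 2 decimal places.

20.09%

One year is 4 periods at 0.046825 each: (1 + 0.046825)^4 ≈ 1.200871.
EAR = 1.200871 − 1 ≈ 20.08710%.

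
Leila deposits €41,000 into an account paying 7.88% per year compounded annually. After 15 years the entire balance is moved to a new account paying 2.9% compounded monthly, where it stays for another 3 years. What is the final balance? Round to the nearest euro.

€139,520

Phase 1: 41,000·(1 + 0.0788)^15 ≈ 127,908.0634.
Phase 2: 127,908.0634·(1 + 0.029/12)^36 ≈ 139,519.8374.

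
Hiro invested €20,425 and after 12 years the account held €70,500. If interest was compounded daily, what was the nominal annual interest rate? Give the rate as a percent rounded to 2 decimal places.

10.33%

The 4380-period growth factor is 70,500/20,425 = 3.45165.
r/365 = 3.45165^(1/4380) − 1 ≈ 0.000282883, so r ≈ 365·0.000282883 = 10.32524%.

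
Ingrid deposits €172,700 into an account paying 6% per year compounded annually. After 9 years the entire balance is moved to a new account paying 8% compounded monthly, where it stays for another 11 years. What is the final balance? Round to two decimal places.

Phase 1: 172,700·(1 + 0.06)^9 ≈ 291,773.0162.
Phase 2: 291,773.0162·(1 + 0.08/12)^132 ≈ 701,384.1902.

€701,384.19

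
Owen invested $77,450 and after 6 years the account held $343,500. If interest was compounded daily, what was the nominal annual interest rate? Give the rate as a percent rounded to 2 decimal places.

24.83%

The 2190-period growth factor is 343,500/77,450 = 4.43512.
r/365 = 4.43512^(1/2190) − 1 ≈ 0.000680393, so r ≈ 365·0.000680393 = 24.83435%.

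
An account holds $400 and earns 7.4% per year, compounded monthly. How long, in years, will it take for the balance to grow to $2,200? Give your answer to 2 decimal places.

23.11 years

We need (1 + 0.00616667)^(12t) = 5.5, so 12t = ln 5.5 / ln 1.006167 ≈ 277.2971.
t ≈ 277.2971/12 = 23.1081 years.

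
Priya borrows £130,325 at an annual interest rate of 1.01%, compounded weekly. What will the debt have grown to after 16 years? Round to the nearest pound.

Periodic rate = 1.01%/52 = 0.000194231; periods = 52·16 = 832.
A = 130,325·(1 + 0.0101/52)^832 ≈ 130,325·1.17537154742 ≈ 153,180.2969.

£153,180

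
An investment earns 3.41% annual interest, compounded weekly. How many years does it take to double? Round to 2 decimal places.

(1 + 0.000655769)^(52t) = 2.
52t = ln 2 / ln(1 + 0.000655769) ≈ 0.69315/0.000655554 ≈ 1057.3452.
t ≈ 20.3336.

20.33 years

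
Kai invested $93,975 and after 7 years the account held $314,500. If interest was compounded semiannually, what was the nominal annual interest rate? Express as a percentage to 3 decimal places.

(1 + r/2)^14 = 314,500/93,975 = 3.34663.
1 + r/2 = 3.34663^(1/14) ≈ 1.090114, so r/2 ≈ 0.0901143.
r ≈ 2·0.0901143 = 18.02285%.

18.023%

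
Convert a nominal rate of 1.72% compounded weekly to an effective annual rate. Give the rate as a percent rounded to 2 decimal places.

1.73%

EAR = (1 + 1.72%/52)^52 − 1 = (1 + 0.000330769)^52 − 1.
(1 + 0.000330769)^52 ≈ 1.017346, so EAR ≈ 1.73459%.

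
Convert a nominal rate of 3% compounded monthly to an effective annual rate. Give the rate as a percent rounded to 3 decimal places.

3.042%

One year is 12 periods at 0.0025 each: (1 + 0.0025)^12 ≈ 1.030416.
EAR = 1.030416 − 1 ≈ 3.04160%.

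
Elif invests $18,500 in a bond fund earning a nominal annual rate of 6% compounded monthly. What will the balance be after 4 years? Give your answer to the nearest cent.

Periodic rate = 6%/12 = 0.005; periods = 12·4 = 48.
A = 18,500·(1 + 0.005)^48 ≈ 18,500·1.2704891611 ≈ 23,504.0495.

$23,504.05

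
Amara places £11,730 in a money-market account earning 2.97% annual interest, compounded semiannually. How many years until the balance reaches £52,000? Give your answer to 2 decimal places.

(1 + 0.01485)^(2t) = 52,000/11,730 = 4.4331.
2t·ln(1 + 0.01485) = ln(4.4331); 2t = 1.4891/0.0147408 ≈ 101.0184.
t ≈ 50.5092 years.

50.51 years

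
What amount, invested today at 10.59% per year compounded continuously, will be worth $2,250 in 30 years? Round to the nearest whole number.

P = A·e^(−rt) = 2,250·e^(−3.177).
e^(−3.177) ≈ 0.04171059941, so P ≈ 93.8488.

$94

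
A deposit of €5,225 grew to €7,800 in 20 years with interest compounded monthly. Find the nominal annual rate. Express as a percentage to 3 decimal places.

The 240-period growth factor is 7,800/5,225 = 1.49282.
r/12 = 1.49282^(1/240) − 1 ≈ 0.00167085, so r ≈ 12·0.00167085 = 2.00502%.

2.005%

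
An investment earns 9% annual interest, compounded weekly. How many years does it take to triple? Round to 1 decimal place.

(1 + 0.00173077)^(52t) = 3.
52t = ln 3 / ln(1 + 0.00173077) ≈ 1.0986/0.00172927 ≈ 635.3029.
t ≈ 12.2174.

12.2 years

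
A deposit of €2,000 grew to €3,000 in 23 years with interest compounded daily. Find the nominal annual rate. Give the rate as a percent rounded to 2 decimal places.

1.76%

The 8395-period growth factor is 3,000/2,000 = 1.5.
r/365 = 1.5^(1/8395) − 1 ≈ 0.0000482996, so r ≈ 365·0.0000482996 = 1.76293%.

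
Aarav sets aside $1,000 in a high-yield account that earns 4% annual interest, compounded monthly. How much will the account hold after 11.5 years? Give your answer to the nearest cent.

Periodic rate = 4%/12 = 0.00333333; periods = 12·11.5 = 138.
A = 1,000·(1 + 0.04/12)^138 ≈ 1,000·1.582862684 ≈ 1,582.8627.

$1,582.86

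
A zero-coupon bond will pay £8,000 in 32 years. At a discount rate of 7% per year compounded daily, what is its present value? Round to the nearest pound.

£852

Growth factor = (1 + 0.07/365)^11680 ≈ 9.391314126.
P = 8,000/9.391314126 ≈ 851.8510.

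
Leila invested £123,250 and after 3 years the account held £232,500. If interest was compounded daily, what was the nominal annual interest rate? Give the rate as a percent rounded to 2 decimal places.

21.16%

(1 + r/365)^1095 = 232,500/123,250 = 1.88641.
1 + r/365 = 1.88641^(1/1095) ≈ 1.00058, so r/365 ≈ 0.00057978.
r ≈ 365·0.00057978 = 21.16198%.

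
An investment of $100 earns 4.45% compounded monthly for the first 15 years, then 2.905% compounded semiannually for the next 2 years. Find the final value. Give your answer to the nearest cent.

$206.26

After 15 years at 4.45%: 100 × 1.94695263 ≈ 194.6953.
Then 2 years at 2.905%: 194.6953 × 1.05937816 ≈ 206.2559.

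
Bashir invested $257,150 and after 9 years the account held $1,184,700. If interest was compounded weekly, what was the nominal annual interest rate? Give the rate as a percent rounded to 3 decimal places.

17.001%

(1 + r/52)^468 = 1,184,700/257,150 = 4.60704.
1 + r/52 = 4.60704^(1/468) ≈ 1.003269, so r/52 ≈ 0.0032694.
r ≈ 52·0.0032694 = 17.00090%.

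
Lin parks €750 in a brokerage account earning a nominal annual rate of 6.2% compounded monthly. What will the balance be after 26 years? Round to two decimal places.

Periodic rate = 6.2%/12 = 0.00516667; periods = 12·26 = 312.
A = 750·(1 + 0.062/12)^312 ≈ 750·4.992066514 ≈ 3,744.0499.

€3,744.05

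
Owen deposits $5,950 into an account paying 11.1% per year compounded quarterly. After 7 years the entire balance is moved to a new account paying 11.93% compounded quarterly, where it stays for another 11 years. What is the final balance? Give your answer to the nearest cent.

Phase 1: 5,950·(1 + 0.02775)^28 ≈ 12,804.6160.
Phase 2: 12,804.6160·(1 + 0.029825)^44 ≈ 46,661.3718.

$46,661.37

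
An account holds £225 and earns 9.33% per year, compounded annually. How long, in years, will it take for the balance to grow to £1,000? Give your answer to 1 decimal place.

16.7 years

We need (1 + 0.0933)^t = 4.4444, so t = ln 4.4444 / ln 1.0933 ≈ 16.7225.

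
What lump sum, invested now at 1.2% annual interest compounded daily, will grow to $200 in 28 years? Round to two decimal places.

Growth factor = (1 + 0.012/365)^10220 ≈ 1.3993313.
P = 200/1.3993313 ≈ 142.9254.

$142.93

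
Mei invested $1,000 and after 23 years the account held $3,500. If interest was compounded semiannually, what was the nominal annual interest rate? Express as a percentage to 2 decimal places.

5.52%

(1 + r/2)^46 = 3,500/1,000 = 3.5.
1 + r/2 = 3.5^(1/46) ≈ 1.027608, so r/2 ≈ 0.0276082.
r ≈ 2·0.0276082 = 5.52164%.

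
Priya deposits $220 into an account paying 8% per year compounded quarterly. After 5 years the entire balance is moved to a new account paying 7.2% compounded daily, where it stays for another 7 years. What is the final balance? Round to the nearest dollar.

$541

After 5 years at 8%: 220 × 1.4859474 ≈ 326.9084.
Then 7 years at 7.2%: 326.9084 × 1.65524709 ≈ 541.1142.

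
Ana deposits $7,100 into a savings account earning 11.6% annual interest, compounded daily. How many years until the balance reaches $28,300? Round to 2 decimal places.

11.92 years

(1 + 0.000317808)^(365t) = 28,300/7,100 = 3.9859.
365t·ln(1 + 0.000317808) = ln(3.9859); 365t = 1.3828/0.000317758 ≈ 4351.6393.
t ≈ 11.9223 years.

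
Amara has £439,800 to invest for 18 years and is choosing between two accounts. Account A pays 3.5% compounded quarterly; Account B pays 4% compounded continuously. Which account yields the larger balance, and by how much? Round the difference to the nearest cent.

Account B, by £80,026.34

Account A growth factor: (1 + 0.00875)^72 ≈ 1.87247244999; balance ≈ 823,513.3835.
Account B growth factor: e^(0.04·18) = e^0.72 ≈ 2.05443321064; balance ≈ 903,539.7260.
Account B is larger by 80,026.3425.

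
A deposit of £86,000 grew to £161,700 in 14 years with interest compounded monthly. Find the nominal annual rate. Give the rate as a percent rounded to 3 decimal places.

(1 + r/12)^168 = 161,700/86,000 = 1.88023.
1 + r/12 = 1.88023^(1/168) ≈ 1.003765, so r/12 ≈ 0.00376538.
r ≈ 12·0.00376538 = 4.51845%.

4.518%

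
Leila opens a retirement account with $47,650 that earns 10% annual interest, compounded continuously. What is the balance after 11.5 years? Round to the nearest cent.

A = P·e^(rt) = 47,650·e^(0.1·11.5) = 47,650·e^1.15.
e^1.15 ≈ 3.15819290969, so A ≈ 150,487.8921.

$150,487.89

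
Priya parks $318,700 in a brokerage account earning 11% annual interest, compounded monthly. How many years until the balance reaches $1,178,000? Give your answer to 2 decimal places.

We need (1 + 0.00916667)^(12t) = 3.6963, so 12t = ln 3.6963 / ln 1.009167 ≈ 143.2697.
t ≈ 143.2697/12 = 11.9391 years.

11.94 years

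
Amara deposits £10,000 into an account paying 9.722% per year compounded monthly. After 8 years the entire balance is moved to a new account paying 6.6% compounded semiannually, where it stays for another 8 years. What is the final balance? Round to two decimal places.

After 8 years at 9.722%: 10,000 × 2.1697812104 ≈ 21,697.8121.
Then 8 years at 6.6%: 21,697.8121 × 1.6811448879 ≈ 36,477.1659.

£36,477.17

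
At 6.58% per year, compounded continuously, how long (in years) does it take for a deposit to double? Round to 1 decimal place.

e^(0.0658t) = 2, so 0.0658t = ln 2 ≈ 0.69315.
t ≈ 0.69315/0.0658 ≈ 10.5342.

10.5 years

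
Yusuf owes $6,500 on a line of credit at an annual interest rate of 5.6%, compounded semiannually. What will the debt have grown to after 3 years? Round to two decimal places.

$7,671.35

Growth factor = (1 + 0.028)^6 ≈ 1.180208364.
A ≈ 6,500 × 1.180208364 ≈ 7,671.3544.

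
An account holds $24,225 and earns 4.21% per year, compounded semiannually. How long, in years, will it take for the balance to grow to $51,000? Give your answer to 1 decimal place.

17.9 years

We need (1 + 0.02105)^(2t) = 2.1053, so 2t = ln 2.1053 / ln 1.02105 ≈ 35.7363.
t ≈ 35.7363/2 = 17.8681 years.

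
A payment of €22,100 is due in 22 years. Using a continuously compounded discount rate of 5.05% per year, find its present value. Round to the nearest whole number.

€7,276

P = A·e^(−rt) = 22,100·e^(−1.111).
e^(−1.111) ≈ 0.32922956684, so P ≈ 7,275.9734.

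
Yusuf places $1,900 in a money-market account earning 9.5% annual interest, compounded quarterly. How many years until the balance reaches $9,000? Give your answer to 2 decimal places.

(1 + 0.02375)^(4t) = 9,000/1,900 = 4.7368.
4t·ln(1 + 0.02375) = ln(4.7368); 4t = 1.5554/0.0234724 ≈ 66.2639.
t ≈ 16.5660 years.

16.57 years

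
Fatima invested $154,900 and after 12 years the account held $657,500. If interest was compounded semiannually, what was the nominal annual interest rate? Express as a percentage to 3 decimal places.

(1 + r/2)^24 = 657,500/154,900 = 4.24467.
1 + r/2 = 4.24467^(1/24) ≈ 1.062087, so r/2 ≈ 0.0620872.
r ≈ 2·0.0620872 = 12.41744%.

12.417%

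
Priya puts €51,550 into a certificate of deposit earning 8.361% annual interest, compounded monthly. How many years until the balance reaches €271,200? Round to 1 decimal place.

19.9 years

(1 + 0.0069675)^(12t) = 271,200/51,550 = 5.2609.
12t·ln(1 + 0.0069675) = ln(5.2609); 12t = 1.6603/0.00694334 ≈ 239.1219.
t ≈ 19.9268 years.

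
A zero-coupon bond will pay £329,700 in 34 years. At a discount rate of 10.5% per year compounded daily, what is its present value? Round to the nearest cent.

Periodic rate = 10.5%/365 = 0.000287671; 12410 periods.
P = 329,700/(1 + 0.105/365)^12410 ≈ 329,700/35.498363801 ≈ 9,287.7520.

£9,287.75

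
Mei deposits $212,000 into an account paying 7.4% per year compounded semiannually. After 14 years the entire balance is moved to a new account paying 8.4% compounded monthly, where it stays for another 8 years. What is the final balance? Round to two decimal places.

$1,145,434.38

After 14 years at 7.4%: 212,000 × 2.765700695398 ≈ 586,328.5474.
Then 8 years at 8.4%: 586,328.5474 × 1.953570880485 ≈ 1,145,434.3766.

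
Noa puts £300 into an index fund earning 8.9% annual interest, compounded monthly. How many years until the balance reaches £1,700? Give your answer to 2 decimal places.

19.56 years

We need (1 + 0.00741667)^(12t) = 5.6667, so 12t = ln 5.6667 / ln 1.007417 ≈ 234.7450.
t ≈ 234.7450/12 = 19.5621 years.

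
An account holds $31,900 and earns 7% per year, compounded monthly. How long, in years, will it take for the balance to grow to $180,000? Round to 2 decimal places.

We need (1 + 0.00583333)^(12t) = 5.6426, so 12t = ln 5.6426 / ln 1.005833 ≈ 297.4959.
t ≈ 297.4959/12 = 24.7913 years.

24.79 years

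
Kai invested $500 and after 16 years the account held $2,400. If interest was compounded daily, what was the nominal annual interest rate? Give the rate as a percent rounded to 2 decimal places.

(1 + r/365)^5840 = 2,400/500 = 4.8.
1 + r/365 = 4.8^(1/5840) ≈ 1.000269, so r/365 ≈ 0.000268635.
r ≈ 365·0.000268635 = 9.80517%.

9.81%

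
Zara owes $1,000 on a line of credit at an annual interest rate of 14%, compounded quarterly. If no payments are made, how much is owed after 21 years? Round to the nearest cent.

Growth factor = (1 + 0.035)^84 ≈ 17.988269379.
A ≈ 1,000 × 17.988269379 ≈ 17,988.2694.

$17,988.27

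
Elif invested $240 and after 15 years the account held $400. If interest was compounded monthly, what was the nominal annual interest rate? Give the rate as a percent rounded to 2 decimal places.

3.41%

(1 + r/12)^180 = 400/240 = 1.66667.
1 + r/12 = 1.66667^(1/180) ≈ 1.002842, so r/12 ≈ 0.00284195.
r ≈ 12·0.00284195 = 3.41034%.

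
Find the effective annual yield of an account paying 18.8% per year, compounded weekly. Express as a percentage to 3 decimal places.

One year is 52 periods at 0.00361538 each: (1 + 0.00361538)^52 ≈ 1.206424.
EAR = 1.206424 − 1 ≈ 20.64244%.

20.642%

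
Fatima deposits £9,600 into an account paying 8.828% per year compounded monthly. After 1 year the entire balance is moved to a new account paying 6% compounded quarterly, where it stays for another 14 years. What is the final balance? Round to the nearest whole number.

After 1 years at 8.828%: 9,600 × 1.0919410153 ≈ 10,482.6337.
Then 14 years at 6%: 10,482.6337 × 2.3019631438 ≈ 24,130.6365.

£24,131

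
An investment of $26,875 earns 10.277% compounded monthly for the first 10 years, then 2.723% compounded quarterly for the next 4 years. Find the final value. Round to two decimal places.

After 10 years at 10.277%: 26,875 × 2.7824289471 ≈ 74,777.7780.
Then 4 years at 2.723%: 74,777.7780 × 1.1146616852 ≈ 83,351.9240.

$83,351.92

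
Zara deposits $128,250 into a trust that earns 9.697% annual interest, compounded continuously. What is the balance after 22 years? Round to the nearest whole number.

$1,082,817

A = P·e^(rt) = 128,250·e^(0.09697·22) = 128,250·e^2.13334.
e^2.13334 ≈ 8.443019455334, so A ≈ 1,082,817.2451.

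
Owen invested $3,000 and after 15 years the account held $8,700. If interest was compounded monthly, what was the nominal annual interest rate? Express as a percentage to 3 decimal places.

7.119%

(1 + r/12)^180 = 8,700/3,000 = 2.9.
1 + r/12 = 2.9^(1/180) ≈ 1.005933, so r/12 ≈ 0.00593259.
r ≈ 12·0.00593259 = 7.11911%.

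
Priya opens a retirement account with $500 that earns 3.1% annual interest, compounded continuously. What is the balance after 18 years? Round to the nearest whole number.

A = P·e^(rt) = 500·e^(0.031·18) = 500·e^0.558.
e^0.558 ≈ 1.74717465, so A ≈ 873.5873.

$874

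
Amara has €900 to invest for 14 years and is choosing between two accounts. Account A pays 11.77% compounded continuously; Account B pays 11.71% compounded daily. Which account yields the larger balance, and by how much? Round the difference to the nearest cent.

A: e^(0.1177·14) = e^1.6478 ≈ 5.195537063, so 900 × 5.195537063 ≈ 4,675.9834.
B: (1 + 0.1171/365)^5110 ≈ 5.150722924, so 900 × 5.150722924 ≈ 4,635.6506.
Difference ≈ 40.3327 in favor of A.

Account A, by €40.33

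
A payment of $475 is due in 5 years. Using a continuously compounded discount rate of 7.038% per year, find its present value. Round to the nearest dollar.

P = A·e^(−rt) = 475·e^(−0.3519).
e^(−0.3519) ≈ 0.703350454, so P ≈ 334.0915.

$334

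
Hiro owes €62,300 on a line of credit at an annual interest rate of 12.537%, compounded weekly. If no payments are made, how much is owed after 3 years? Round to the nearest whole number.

€90,706

Periodic rate = 12.537%/52 = 0.00241096; periods = 52·3 = 156.
A = 62,300·(1 + 0.12537/52)^156 ≈ 62,300·1.4559481444 ≈ 90,705.5694.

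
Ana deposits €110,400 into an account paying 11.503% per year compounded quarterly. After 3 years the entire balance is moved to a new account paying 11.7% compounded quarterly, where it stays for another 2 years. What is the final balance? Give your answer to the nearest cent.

After 3 years at 11.503%: 110,400 × 1.40525834398 ≈ 155,140.5212.
Then 2 years at 11.7%: 155,140.5212 × 1.25940961716 ≈ 195,385.4644.

€195,385.46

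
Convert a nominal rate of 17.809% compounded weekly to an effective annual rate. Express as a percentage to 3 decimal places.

19.457%

One year is 52 periods at 0.00342481 each: (1 + 0.00342481)^52 ≈ 1.194569.
EAR = 1.194569 − 1 ≈ 19.45693%.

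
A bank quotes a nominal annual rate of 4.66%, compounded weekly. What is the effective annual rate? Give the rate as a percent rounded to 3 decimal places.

4.768%

EAR = (1 + 4.66%/52)^52 − 1 = (1 + 0.000896154)^52 − 1.
(1 + 0.000896154)^52 ≈ 1.047681, so EAR ≈ 4.76810%.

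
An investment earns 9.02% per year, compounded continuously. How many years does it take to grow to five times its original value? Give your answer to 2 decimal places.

e^(0.0902t) = 5, so 0.0902t = ln 5 ≈ 1.6094.
t ≈ 1.6094/0.0902 ≈ 17.8430.

17.84 years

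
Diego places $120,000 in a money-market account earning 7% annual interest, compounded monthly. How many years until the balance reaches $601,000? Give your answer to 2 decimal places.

23.08 years

(1 + 0.00583333)^(12t) = 601,000/120,000 = 5.0083.
12t·ln(1 + 0.00583333) = ln(5.0083); 12t = 1.6111/0.00581639 ≈ 276.9939.
t ≈ 23.0828 years.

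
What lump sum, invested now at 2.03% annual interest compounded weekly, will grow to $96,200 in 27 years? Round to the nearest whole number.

Growth factor = (1 + 0.0203/52)^1404 ≈ 1.7297779418.
P = 96,200/1.7297779418 ≈ 55,614.0749.

$55,614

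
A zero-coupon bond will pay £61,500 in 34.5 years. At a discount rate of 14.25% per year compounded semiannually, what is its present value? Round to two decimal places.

Growth factor = (1 + 0.07125)^69 ≈ 115.46958641.
P = 61,500/115.46958641 ≈ 532.6078.

£532.61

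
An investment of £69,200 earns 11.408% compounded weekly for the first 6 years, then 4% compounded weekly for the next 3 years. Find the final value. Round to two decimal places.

After 6 years at 11.408%: 69,200 × 1.98125458813 ≈ 137,102.8175.
Then 3 years at 4%: 137,102.8175 × 1.12744484113 ≈ 154,575.8643.

£154,575.86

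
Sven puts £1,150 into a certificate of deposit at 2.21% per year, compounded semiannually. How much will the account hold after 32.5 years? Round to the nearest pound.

£2,349

Periodic rate = 2.21%/2 = 0.01105; periods = 2·32.5 = 65.
A = 1,150·(1 + 0.01105)^65 ≈ 1,150·2.042778032 ≈ 2,349.1947.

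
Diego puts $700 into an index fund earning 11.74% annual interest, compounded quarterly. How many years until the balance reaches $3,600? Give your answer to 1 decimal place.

14.2 years

(1 + 0.02935)^(4t) = 3,600/700 = 5.1429.
4t·ln(1 + 0.02935) = ln(5.1429); 4t = 1.6376/0.0289275 ≈ 56.6107.
t ≈ 14.1527 years.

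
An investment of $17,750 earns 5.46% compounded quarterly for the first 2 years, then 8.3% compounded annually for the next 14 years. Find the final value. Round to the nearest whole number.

$60,409

After 2 years at 5.46%: 17,750 × 1.1145619118 ≈ 19,783.4739.
Then 14 years at 8.3%: 19,783.4739 × 3.0535032935 ≈ 60,408.9028.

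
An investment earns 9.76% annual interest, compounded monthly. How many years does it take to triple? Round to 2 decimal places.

(1 + 0.00813333)^(12t) = 3.
12t = ln 3 / ln(1 + 0.00813333) ≈ 1.0986/0.00810044 ≈ 135.6238.
t ≈ 11.3020.

11.30 years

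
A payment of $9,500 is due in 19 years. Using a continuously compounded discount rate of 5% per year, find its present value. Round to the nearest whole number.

$3,674

P = A·e^(−rt) = 9,500·e^(−0.95).
e^(−0.95) ≈ 0.3867410235, so P ≈ 3,674.0397.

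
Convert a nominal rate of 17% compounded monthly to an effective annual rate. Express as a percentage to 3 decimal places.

18.389%

One year is 12 periods at 0.0141667 each: (1 + 0.0141667)^12 ≈ 1.183892.
EAR = 1.183892 − 1 ≈ 18.38917%.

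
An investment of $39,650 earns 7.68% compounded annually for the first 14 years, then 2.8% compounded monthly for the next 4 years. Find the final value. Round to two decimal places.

After 14 years at 7.68%: 39,650 × 2.81767342749 ≈ 111,720.7514.
Then 4 years at 2.8%: 111,720.7514 × 1.11836694477 ≈ 124,944.7954.

$124,944.80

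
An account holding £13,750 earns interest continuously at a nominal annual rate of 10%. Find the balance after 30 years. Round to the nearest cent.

£276,176.13

A = P·e^(rt) = 13,750·e^(0.1·30) = 13,750·e^3.
e^3 ≈ 20.0855369232, so A ≈ 276,176.1327.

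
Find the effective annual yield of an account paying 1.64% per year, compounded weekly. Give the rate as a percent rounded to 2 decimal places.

1.65%

One year is 52 periods at 0.000315385 each: (1 + 0.000315385)^52 ≈ 1.016533.
EAR = 1.016533 − 1 ≈ 1.65326%.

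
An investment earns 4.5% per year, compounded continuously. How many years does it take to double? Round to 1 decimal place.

15.4 years

e^(0.045t) = 2, so 0.045t = ln 2 ≈ 0.69315.
t ≈ 0.69315/0.045 ≈ 15.4033.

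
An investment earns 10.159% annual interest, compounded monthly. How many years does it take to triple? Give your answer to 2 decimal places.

10.86 years

(1 + 0.00846583)^(12t) = 3.
12t = ln 3 / ln(1 + 0.00846583) ≈ 1.0986/0.0084302 ≈ 130.3187.
t ≈ 10.8599.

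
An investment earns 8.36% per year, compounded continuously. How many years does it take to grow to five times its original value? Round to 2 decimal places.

e^(0.0836t) = 5, so 0.0836t = ln 5 ≈ 1.6094.
t ≈ 1.6094/0.0836 ≈ 19.2516.

19.25 years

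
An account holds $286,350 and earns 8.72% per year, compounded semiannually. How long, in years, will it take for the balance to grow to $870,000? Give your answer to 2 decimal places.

We need (1 + 0.0436)^(2t) = 3.0382, so 2t = ln 3.0382 / ln 1.0436 ≈ 26.0397.
t ≈ 26.0397/2 = 13.0199 years.

13.02 years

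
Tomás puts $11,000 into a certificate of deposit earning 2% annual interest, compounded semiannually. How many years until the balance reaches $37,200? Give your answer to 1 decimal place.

We need (1 + 0.01)^(2t) = 3.3818, so 2t = ln 3.3818 / ln 1.01 ≈ 122.4495.
t ≈ 122.4495/2 = 61.2248 years.

61.2 years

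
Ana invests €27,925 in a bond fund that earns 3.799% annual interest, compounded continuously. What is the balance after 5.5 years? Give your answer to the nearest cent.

€34,414.13

A = P·e^(rt) = 27,925·e^(0.03799·5.5) = 27,925·e^0.208945.
e^0.208945 ≈ 1.2323772159, so A ≈ 34,414.1338.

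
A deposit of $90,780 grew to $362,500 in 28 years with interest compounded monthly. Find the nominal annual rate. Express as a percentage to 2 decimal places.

The 336-period growth factor is 362,500/90,780 = 3.99317.
r/12 = 3.99317^(1/336) − 1 ≈ 0.00412929, so r ≈ 12·0.00412929 = 4.95515%.

4.96%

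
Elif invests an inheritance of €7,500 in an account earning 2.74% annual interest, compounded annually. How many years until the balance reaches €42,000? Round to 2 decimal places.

63.73 years

We need (1 + 0.0274)^t = 5.6, so t = ln 5.6 / ln 1.0274 ≈ 63.7322.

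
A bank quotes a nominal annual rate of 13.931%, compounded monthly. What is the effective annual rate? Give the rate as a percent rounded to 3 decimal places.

EAR = (1 + 13.931%/12)^12 − 1 = (1 + 0.0116092)^12 − 1.
(1 + 0.0116092)^12 ≈ 1.148558, so EAR ≈ 14.85584%.

14.856%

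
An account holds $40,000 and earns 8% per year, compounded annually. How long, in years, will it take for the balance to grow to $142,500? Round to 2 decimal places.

We need (1 + 0.08)^t = 3.5625, so t = ln 3.5625 / ln 1.08 ≈ 16.5079.

16.51 years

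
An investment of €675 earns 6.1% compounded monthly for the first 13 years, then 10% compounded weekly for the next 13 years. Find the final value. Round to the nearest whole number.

After 13 years at 6.1%: 675 × 2.205581654 ≈ 1,488.7676.
Then 13 years at 10%: 1,488.7676 × 3.664718777 ≈ 5,455.9146.

€5,456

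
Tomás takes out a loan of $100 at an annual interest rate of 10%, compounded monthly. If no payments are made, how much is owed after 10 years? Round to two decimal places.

$270.70

Periodic rate = 10%/12 = 0.00833333; periods = 12·10 = 120.
A = 100·(1 + 0.1/12)^120 ≈ 100·2.70704149 ≈ 270.7041.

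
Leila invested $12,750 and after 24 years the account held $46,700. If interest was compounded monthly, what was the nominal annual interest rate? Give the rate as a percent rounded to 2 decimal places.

5.42%

The 288-period growth factor is 46,700/12,750 = 3.66275.
r/12 = 3.66275^(1/288) − 1 ≈ 0.00451786, so r ≈ 12·0.00451786 = 5.42143%.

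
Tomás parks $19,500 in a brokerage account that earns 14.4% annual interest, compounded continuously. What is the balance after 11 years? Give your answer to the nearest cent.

$95,051.08

A = P·e^(rt) = 19,500·e^(0.144·11) = 19,500·e^1.584.
e^1.584 ≈ 4.874414526, so A ≈ 95,051.0833.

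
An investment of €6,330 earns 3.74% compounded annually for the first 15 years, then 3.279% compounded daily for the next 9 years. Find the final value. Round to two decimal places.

Phase 1: 6,330·(1 + 0.0374)^15 ≈ 10,979.8742.
Phase 2: 10,979.8742·(1 + 0.03279/365)^3285 ≈ 14,748.7853.

€14,748.79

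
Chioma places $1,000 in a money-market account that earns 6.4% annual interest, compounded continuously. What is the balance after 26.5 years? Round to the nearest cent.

A = P·e^(rt) = 1,000·e^(0.064·26.5) = 1,000·e^1.696.
e^1.696 ≈ 5.452095335, so A ≈ 5,452.0953.

$5,452.10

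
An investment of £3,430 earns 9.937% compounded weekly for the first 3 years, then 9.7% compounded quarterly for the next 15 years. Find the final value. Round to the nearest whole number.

After 3 years at 9.937%: 3,430 × 1.346926761 ≈ 4,619.9588.
Then 15 years at 9.7%: 4,619.9588 × 4.2107393367 ≈ 19,453.4422.

£19,453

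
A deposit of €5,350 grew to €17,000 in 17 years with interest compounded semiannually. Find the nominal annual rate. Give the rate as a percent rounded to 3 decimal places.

6.918%

(1 + r/2)^34 = 17,000/5,350 = 3.17757.
1 + r/2 = 3.17757^(1/34) ≈ 1.034588, so r/2 ≈ 0.0345882.
r ≈ 2·0.0345882 = 6.91763%.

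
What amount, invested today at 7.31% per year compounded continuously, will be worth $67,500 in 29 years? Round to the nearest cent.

P = A·e^(−rt) = 67,500·e^(−2.1199).
e^(−2.1199) ≈ 0.12004363227, so P ≈ 8,102.9452.

$8,102.95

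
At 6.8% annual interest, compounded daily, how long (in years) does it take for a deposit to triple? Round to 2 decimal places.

(1 + 0.000186301)^(365t) = 3.
365t = ln 3 / ln(1 + 0.000186301) ≈ 1.0986/0.000186284 ≈ 5897.5123.
t ≈ 16.1576.

16.16 years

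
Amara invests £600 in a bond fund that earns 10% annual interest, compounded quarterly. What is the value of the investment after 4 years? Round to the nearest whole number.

£891

Growth factor = (1 + 0.025)^16 ≈ 1.48450562.
A ≈ 600 × 1.48450562 ≈ 890.7034.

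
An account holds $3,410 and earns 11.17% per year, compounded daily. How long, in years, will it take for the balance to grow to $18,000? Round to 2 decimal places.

(1 + 0.000306027)^(365t) = 18,000/3,410 = 5.2786.
365t·ln(1 + 0.000306027) = ln(5.2786); 365t = 1.6637/0.000305981 ≈ 5437.1407.
t ≈ 14.8963 years.

14.90 years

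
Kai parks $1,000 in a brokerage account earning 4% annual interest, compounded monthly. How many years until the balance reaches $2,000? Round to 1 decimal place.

17.4 years

We need (1 + 0.00333333)^(12t) = 2, so 12t = ln 2 / ln 1.003333 ≈ 208.2905.
t ≈ 208.2905/12 = 17.3575 years.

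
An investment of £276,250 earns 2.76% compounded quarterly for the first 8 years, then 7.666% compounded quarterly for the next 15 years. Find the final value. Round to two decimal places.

After 8 years at 2.76%: 276,250 × 1.246128725547 ≈ 344,243.0604.
Then 15 years at 7.666%: 344,243.0604 × 3.123705243353 ≈ 1,075,313.8529.

£1,075,313.85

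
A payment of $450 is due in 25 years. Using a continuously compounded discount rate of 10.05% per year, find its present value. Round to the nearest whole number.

P = A·e^(−rt) = 450·e^(−2.5125).
e^(−2.5125) ≈ 0.0810653224, so P ≈ 36.4794.

$36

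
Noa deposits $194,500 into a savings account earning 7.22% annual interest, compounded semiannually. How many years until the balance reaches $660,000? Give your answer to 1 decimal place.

17.2 years

(1 + 0.0361)^(2t) = 660,000/194,500 = 3.3933.
2t·ln(1 + 0.0361) = ln(3.3933); 2t = 1.2218/0.0354637 ≈ 34.4524.
t ≈ 17.2262 years.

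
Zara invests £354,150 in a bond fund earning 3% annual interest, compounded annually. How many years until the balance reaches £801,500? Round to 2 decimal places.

We need (1 + 0.03)^t = 2.2632, so t = ln 2.2632 / ln 1.03 ≈ 27.6319.

27.63 years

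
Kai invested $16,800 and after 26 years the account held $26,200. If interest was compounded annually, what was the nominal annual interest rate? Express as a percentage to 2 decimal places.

The 26-period growth factor is 26,200/16,800 = 1.55952.
r = 1.55952^(1/26) − 1 ≈ 0.0172385, i.e. 1.72385%.

1.72%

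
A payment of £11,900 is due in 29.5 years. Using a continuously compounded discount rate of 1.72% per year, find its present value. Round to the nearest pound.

P = A·e^(−rt) = 11,900·e^(−0.5074).
e^(−0.5074) ≈ 0.60205889875, so P ≈ 7,164.5009.

£7,165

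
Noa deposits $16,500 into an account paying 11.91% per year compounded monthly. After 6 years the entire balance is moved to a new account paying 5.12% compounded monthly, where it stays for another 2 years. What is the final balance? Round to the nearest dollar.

$37,212

After 6 years at 11.91%: 16,500 × 2.036183227 ≈ 33,597.0232.
Then 2 years at 5.12%: 33,597.0232 × 1.1075852178 ≈ 37,211.5663.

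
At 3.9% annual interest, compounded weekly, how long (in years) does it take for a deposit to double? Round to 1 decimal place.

17.8 years

(1 + 0.00075)^(52t) = 2.
52t = ln 2 / ln(1 + 0.00075) ≈ 0.69315/0.000749719 ≈ 924.5428.
t ≈ 17.7797.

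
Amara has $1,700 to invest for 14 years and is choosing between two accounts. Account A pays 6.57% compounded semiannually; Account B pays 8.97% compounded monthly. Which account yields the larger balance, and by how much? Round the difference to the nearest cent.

Account B, by $1,737.94

Account A growth factor: (1 + 0.03285)^28 ≈ 2.471969499; balance ≈ 4,202.3481.
Account B growth factor: (1 + 0.007475)^168 ≈ 3.494288249; balance ≈ 5,940.2900.
Account B is larger by 1,737.9419.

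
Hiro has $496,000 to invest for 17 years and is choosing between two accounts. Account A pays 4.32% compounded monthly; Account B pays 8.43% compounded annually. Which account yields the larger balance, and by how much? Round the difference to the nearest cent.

Account B, by $931,045.60

Account A growth factor: (1 + 0.0036)^204 ≈ 2.081484298084; balance ≈ 1,032,416.2118.
Account B growth factor: (1 + 0.0843)^17 ≈ 3.958592360018; balance ≈ 1,963,461.8106.
Account B is larger by 931,045.5987.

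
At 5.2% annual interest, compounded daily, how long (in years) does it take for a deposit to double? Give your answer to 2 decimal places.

13.33 years

(1 + 0.000142466)^(365t) = 2.
365t = ln 2 / ln(1 + 0.000142466) ≈ 0.69315/0.000142456 ≈ 4865.7066.
t ≈ 13.3307.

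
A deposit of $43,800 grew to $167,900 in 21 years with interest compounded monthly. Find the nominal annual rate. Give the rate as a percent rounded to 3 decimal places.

6.416%

The 252-period growth factor is 167,900/43,800 = 3.83333.
r/12 = 3.83333^(1/252) − 1 ≈ 0.00534652, so r ≈ 12·0.00534652 = 6.41583%.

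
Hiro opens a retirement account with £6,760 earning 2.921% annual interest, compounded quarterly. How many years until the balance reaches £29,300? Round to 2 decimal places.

50.39 years

We need (1 + 0.0073025)^(4t) = 4.3343, so 4t = ln 4.3343 / ln 1.007302 ≈ 201.5629.
t ≈ 201.5629/4 = 50.3907 years.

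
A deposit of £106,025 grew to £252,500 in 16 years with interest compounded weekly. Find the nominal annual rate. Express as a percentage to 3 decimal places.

5.426%

(1 + r/52)^832 = 252,500/106,025 = 2.38151.
1 + r/52 = 2.38151^(1/832) ≈ 1.001043, so r/52 ≈ 0.0010435.
r ≈ 52·0.0010435 = 5.42618%.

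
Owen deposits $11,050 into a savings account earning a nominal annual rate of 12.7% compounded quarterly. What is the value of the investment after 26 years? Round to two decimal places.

Growth factor = (1 + 0.03175)^104 ≈ 25.8074839039.
A ≈ 11,050 × 25.8074839039 ≈ 285,172.6971.

$285,172.70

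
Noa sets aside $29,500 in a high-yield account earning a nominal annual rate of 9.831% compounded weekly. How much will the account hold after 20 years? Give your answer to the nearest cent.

$210,341.83

Growth factor = (1 + 0.09831/52)^1040 ≈ 7.13023157666.
A ≈ 29,500 × 7.13023157666 ≈ 210,341.8315.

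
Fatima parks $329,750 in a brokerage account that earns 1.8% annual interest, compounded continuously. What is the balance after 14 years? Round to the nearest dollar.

A = P·e^(rt) = 329,750·e^(0.018·14) = 329,750·e^0.252.
e^0.252 ≈ 1.28659603728, so A ≈ 424,255.0433.

$424,255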